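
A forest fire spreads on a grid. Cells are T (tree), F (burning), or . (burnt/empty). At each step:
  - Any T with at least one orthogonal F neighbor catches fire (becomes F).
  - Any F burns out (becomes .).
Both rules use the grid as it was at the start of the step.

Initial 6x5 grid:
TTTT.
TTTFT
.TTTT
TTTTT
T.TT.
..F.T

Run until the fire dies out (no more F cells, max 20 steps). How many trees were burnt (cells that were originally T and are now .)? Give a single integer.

Step 1: +5 fires, +2 burnt (F count now 5)
Step 2: +7 fires, +5 burnt (F count now 7)
Step 3: +5 fires, +7 burnt (F count now 5)
Step 4: +2 fires, +5 burnt (F count now 2)
Step 5: +1 fires, +2 burnt (F count now 1)
Step 6: +0 fires, +1 burnt (F count now 0)
Fire out after step 6
Initially T: 21, now '.': 29
Total burnt (originally-T cells now '.'): 20

Answer: 20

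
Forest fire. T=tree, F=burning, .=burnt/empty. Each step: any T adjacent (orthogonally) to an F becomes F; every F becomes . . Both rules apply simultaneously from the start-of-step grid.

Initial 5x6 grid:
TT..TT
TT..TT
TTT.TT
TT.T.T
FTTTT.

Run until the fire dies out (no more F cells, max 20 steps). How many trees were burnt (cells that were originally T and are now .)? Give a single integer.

Answer: 14

Derivation:
Step 1: +2 fires, +1 burnt (F count now 2)
Step 2: +3 fires, +2 burnt (F count now 3)
Step 3: +3 fires, +3 burnt (F count now 3)
Step 4: +5 fires, +3 burnt (F count now 5)
Step 5: +1 fires, +5 burnt (F count now 1)
Step 6: +0 fires, +1 burnt (F count now 0)
Fire out after step 6
Initially T: 21, now '.': 23
Total burnt (originally-T cells now '.'): 14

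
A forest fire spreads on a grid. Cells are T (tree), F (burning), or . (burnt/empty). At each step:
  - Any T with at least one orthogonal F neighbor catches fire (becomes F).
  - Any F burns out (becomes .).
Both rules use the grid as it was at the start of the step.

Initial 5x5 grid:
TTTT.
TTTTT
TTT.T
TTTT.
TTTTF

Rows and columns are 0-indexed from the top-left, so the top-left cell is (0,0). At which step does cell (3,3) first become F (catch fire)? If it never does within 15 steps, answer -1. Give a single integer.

Step 1: cell (3,3)='T' (+1 fires, +1 burnt)
Step 2: cell (3,3)='F' (+2 fires, +1 burnt)
  -> target ignites at step 2
Step 3: cell (3,3)='.' (+2 fires, +2 burnt)
Step 4: cell (3,3)='.' (+3 fires, +2 burnt)
Step 5: cell (3,3)='.' (+3 fires, +3 burnt)
Step 6: cell (3,3)='.' (+4 fires, +3 burnt)
Step 7: cell (3,3)='.' (+4 fires, +4 burnt)
Step 8: cell (3,3)='.' (+2 fires, +4 burnt)
Step 9: cell (3,3)='.' (+0 fires, +2 burnt)
  fire out at step 9

2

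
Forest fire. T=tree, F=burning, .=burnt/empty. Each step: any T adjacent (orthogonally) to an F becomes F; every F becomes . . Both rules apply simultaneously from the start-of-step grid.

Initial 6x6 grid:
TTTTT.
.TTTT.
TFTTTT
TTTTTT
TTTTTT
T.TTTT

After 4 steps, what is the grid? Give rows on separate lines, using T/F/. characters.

Step 1: 4 trees catch fire, 1 burn out
  TTTTT.
  .FTTT.
  F.FTTT
  TFTTTT
  TTTTTT
  T.TTTT
Step 2: 6 trees catch fire, 4 burn out
  TFTTT.
  ..FTT.
  ...FTT
  F.FTTT
  TFTTTT
  T.TTTT
Step 3: 7 trees catch fire, 6 burn out
  F.FTT.
  ...FT.
  ....FT
  ...FTT
  F.FTTT
  T.TTTT
Step 4: 7 trees catch fire, 7 burn out
  ...FT.
  ....F.
  .....F
  ....FT
  ...FTT
  F.FTTT

...FT.
....F.
.....F
....FT
...FTT
F.FTTT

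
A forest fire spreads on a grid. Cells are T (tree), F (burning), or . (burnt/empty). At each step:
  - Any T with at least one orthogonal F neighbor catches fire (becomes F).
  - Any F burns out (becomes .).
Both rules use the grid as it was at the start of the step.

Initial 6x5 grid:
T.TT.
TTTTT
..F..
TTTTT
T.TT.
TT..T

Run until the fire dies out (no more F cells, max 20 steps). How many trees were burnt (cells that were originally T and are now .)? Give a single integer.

Answer: 18

Derivation:
Step 1: +2 fires, +1 burnt (F count now 2)
Step 2: +6 fires, +2 burnt (F count now 6)
Step 3: +6 fires, +6 burnt (F count now 6)
Step 4: +2 fires, +6 burnt (F count now 2)
Step 5: +1 fires, +2 burnt (F count now 1)
Step 6: +1 fires, +1 burnt (F count now 1)
Step 7: +0 fires, +1 burnt (F count now 0)
Fire out after step 7
Initially T: 19, now '.': 29
Total burnt (originally-T cells now '.'): 18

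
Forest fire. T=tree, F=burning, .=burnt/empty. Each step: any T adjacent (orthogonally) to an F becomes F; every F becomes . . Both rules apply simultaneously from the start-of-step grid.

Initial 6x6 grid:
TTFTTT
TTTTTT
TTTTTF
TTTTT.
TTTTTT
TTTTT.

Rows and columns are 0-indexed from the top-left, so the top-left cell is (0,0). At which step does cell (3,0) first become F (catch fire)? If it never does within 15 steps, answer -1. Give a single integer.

Step 1: cell (3,0)='T' (+5 fires, +2 burnt)
Step 2: cell (3,0)='T' (+9 fires, +5 burnt)
Step 3: cell (3,0)='T' (+5 fires, +9 burnt)
Step 4: cell (3,0)='T' (+6 fires, +5 burnt)
Step 5: cell (3,0)='F' (+4 fires, +6 burnt)
  -> target ignites at step 5
Step 6: cell (3,0)='.' (+2 fires, +4 burnt)
Step 7: cell (3,0)='.' (+1 fires, +2 burnt)
Step 8: cell (3,0)='.' (+0 fires, +1 burnt)
  fire out at step 8

5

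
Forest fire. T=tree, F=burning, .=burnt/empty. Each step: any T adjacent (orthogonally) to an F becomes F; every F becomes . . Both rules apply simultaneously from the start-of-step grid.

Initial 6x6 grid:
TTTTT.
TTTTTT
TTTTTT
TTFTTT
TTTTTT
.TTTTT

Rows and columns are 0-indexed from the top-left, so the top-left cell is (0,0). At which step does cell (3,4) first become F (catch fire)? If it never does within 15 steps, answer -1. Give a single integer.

Step 1: cell (3,4)='T' (+4 fires, +1 burnt)
Step 2: cell (3,4)='F' (+8 fires, +4 burnt)
  -> target ignites at step 2
Step 3: cell (3,4)='.' (+10 fires, +8 burnt)
Step 4: cell (3,4)='.' (+7 fires, +10 burnt)
Step 5: cell (3,4)='.' (+4 fires, +7 burnt)
Step 6: cell (3,4)='.' (+0 fires, +4 burnt)
  fire out at step 6

2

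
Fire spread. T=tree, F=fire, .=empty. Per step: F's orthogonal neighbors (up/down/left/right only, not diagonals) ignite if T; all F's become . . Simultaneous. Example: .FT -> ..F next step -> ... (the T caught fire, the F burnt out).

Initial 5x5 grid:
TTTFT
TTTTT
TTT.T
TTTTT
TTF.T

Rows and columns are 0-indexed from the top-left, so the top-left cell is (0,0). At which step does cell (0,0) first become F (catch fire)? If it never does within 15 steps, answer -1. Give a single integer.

Step 1: cell (0,0)='T' (+5 fires, +2 burnt)
Step 2: cell (0,0)='T' (+7 fires, +5 burnt)
Step 3: cell (0,0)='F' (+6 fires, +7 burnt)
  -> target ignites at step 3
Step 4: cell (0,0)='.' (+3 fires, +6 burnt)
Step 5: cell (0,0)='.' (+0 fires, +3 burnt)
  fire out at step 5

3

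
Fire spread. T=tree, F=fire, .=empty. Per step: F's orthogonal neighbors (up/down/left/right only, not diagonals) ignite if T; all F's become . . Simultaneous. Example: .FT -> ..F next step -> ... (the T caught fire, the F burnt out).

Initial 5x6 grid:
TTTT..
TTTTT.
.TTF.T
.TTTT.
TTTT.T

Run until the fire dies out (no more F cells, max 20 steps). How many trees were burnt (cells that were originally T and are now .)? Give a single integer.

Answer: 19

Derivation:
Step 1: +3 fires, +1 burnt (F count now 3)
Step 2: +7 fires, +3 burnt (F count now 7)
Step 3: +4 fires, +7 burnt (F count now 4)
Step 4: +3 fires, +4 burnt (F count now 3)
Step 5: +2 fires, +3 burnt (F count now 2)
Step 6: +0 fires, +2 burnt (F count now 0)
Fire out after step 6
Initially T: 21, now '.': 28
Total burnt (originally-T cells now '.'): 19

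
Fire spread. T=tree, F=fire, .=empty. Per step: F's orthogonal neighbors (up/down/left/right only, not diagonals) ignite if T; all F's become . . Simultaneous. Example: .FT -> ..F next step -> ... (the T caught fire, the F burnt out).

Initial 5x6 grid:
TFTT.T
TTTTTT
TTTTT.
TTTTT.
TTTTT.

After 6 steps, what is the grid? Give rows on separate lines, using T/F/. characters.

Step 1: 3 trees catch fire, 1 burn out
  F.FT.T
  TFTTTT
  TTTTT.
  TTTTT.
  TTTTT.
Step 2: 4 trees catch fire, 3 burn out
  ...F.T
  F.FTTT
  TFTTT.
  TTTTT.
  TTTTT.
Step 3: 4 trees catch fire, 4 burn out
  .....T
  ...FTT
  F.FTT.
  TFTTT.
  TTTTT.
Step 4: 5 trees catch fire, 4 burn out
  .....T
  ....FT
  ...FT.
  F.FTT.
  TFTTT.
Step 5: 5 trees catch fire, 5 burn out
  .....T
  .....F
  ....F.
  ...FT.
  F.FTT.
Step 6: 3 trees catch fire, 5 burn out
  .....F
  ......
  ......
  ....F.
  ...FT.

.....F
......
......
....F.
...FT.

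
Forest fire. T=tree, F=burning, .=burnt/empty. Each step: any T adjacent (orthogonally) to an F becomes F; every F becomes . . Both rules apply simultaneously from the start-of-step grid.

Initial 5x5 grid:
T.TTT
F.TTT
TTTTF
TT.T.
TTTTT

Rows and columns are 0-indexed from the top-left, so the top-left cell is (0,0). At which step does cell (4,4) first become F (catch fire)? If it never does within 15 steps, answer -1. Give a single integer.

Step 1: cell (4,4)='T' (+4 fires, +2 burnt)
Step 2: cell (4,4)='T' (+6 fires, +4 burnt)
Step 3: cell (4,4)='T' (+5 fires, +6 burnt)
Step 4: cell (4,4)='F' (+4 fires, +5 burnt)
  -> target ignites at step 4
Step 5: cell (4,4)='.' (+0 fires, +4 burnt)
  fire out at step 5

4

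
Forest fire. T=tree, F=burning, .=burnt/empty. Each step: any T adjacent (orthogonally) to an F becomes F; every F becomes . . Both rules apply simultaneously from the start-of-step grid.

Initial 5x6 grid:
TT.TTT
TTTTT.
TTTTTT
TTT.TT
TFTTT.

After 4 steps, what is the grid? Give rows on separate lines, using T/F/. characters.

Step 1: 3 trees catch fire, 1 burn out
  TT.TTT
  TTTTT.
  TTTTTT
  TFT.TT
  F.FTT.
Step 2: 4 trees catch fire, 3 burn out
  TT.TTT
  TTTTT.
  TFTTTT
  F.F.TT
  ...FT.
Step 3: 4 trees catch fire, 4 burn out
  TT.TTT
  TFTTT.
  F.FTTT
  ....TT
  ....F.
Step 4: 5 trees catch fire, 4 burn out
  TF.TTT
  F.FTT.
  ...FTT
  ....FT
  ......

TF.TTT
F.FTT.
...FTT
....FT
......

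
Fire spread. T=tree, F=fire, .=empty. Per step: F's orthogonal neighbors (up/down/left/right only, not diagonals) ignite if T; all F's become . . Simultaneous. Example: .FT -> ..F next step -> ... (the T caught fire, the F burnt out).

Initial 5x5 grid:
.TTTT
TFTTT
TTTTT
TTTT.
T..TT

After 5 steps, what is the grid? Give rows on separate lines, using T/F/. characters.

Step 1: 4 trees catch fire, 1 burn out
  .FTTT
  F.FTT
  TFTTT
  TTTT.
  T..TT
Step 2: 5 trees catch fire, 4 burn out
  ..FTT
  ...FT
  F.FTT
  TFTT.
  T..TT
Step 3: 5 trees catch fire, 5 burn out
  ...FT
  ....F
  ...FT
  F.FT.
  T..TT
Step 4: 4 trees catch fire, 5 burn out
  ....F
  .....
  ....F
  ...F.
  F..TT
Step 5: 1 trees catch fire, 4 burn out
  .....
  .....
  .....
  .....
  ...FT

.....
.....
.....
.....
...FT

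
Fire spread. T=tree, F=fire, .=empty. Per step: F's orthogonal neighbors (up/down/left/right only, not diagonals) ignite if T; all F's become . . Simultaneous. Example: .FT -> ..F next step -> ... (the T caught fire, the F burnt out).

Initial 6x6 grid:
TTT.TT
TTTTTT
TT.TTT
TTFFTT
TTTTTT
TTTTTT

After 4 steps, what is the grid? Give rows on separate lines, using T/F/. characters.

Step 1: 5 trees catch fire, 2 burn out
  TTT.TT
  TTTTTT
  TT.FTT
  TF..FT
  TTFFTT
  TTTTTT
Step 2: 9 trees catch fire, 5 burn out
  TTT.TT
  TTTFTT
  TF..FT
  F....F
  TF..FT
  TTFFTT
Step 3: 9 trees catch fire, 9 burn out
  TTT.TT
  TFF.FT
  F....F
  ......
  F....F
  TF..FT
Step 4: 7 trees catch fire, 9 burn out
  TFF.FT
  F....F
  ......
  ......
  ......
  F....F

TFF.FT
F....F
......
......
......
F....F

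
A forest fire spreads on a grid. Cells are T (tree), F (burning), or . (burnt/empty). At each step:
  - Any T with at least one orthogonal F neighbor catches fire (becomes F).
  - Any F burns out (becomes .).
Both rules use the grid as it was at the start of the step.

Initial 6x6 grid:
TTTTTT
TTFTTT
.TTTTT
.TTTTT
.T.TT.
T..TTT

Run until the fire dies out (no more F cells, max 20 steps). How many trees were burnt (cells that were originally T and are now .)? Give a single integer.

Answer: 27

Derivation:
Step 1: +4 fires, +1 burnt (F count now 4)
Step 2: +7 fires, +4 burnt (F count now 7)
Step 3: +6 fires, +7 burnt (F count now 6)
Step 4: +5 fires, +6 burnt (F count now 5)
Step 5: +3 fires, +5 burnt (F count now 3)
Step 6: +1 fires, +3 burnt (F count now 1)
Step 7: +1 fires, +1 burnt (F count now 1)
Step 8: +0 fires, +1 burnt (F count now 0)
Fire out after step 8
Initially T: 28, now '.': 35
Total burnt (originally-T cells now '.'): 27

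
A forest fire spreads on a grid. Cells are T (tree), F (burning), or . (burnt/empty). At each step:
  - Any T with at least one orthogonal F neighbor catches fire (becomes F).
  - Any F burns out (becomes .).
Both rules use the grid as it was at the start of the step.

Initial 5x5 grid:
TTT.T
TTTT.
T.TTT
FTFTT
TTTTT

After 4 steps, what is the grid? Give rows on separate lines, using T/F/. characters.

Step 1: 6 trees catch fire, 2 burn out
  TTT.T
  TTTT.
  F.FTT
  .F.FT
  FTFTT
Step 2: 6 trees catch fire, 6 burn out
  TTT.T
  FTFT.
  ...FT
  ....F
  .F.FT
Step 3: 6 trees catch fire, 6 burn out
  FTF.T
  .F.F.
  ....F
  .....
  ....F
Step 4: 1 trees catch fire, 6 burn out
  .F..T
  .....
  .....
  .....
  .....

.F..T
.....
.....
.....
.....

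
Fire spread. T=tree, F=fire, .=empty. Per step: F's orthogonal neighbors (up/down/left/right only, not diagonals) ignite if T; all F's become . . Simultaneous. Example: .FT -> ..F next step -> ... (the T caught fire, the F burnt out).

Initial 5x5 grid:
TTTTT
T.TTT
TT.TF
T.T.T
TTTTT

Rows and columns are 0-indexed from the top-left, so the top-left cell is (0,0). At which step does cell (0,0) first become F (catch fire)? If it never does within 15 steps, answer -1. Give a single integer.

Step 1: cell (0,0)='T' (+3 fires, +1 burnt)
Step 2: cell (0,0)='T' (+3 fires, +3 burnt)
Step 3: cell (0,0)='T' (+3 fires, +3 burnt)
Step 4: cell (0,0)='T' (+2 fires, +3 burnt)
Step 5: cell (0,0)='T' (+3 fires, +2 burnt)
Step 6: cell (0,0)='F' (+2 fires, +3 burnt)
  -> target ignites at step 6
Step 7: cell (0,0)='.' (+2 fires, +2 burnt)
Step 8: cell (0,0)='.' (+1 fires, +2 burnt)
Step 9: cell (0,0)='.' (+1 fires, +1 burnt)
Step 10: cell (0,0)='.' (+0 fires, +1 burnt)
  fire out at step 10

6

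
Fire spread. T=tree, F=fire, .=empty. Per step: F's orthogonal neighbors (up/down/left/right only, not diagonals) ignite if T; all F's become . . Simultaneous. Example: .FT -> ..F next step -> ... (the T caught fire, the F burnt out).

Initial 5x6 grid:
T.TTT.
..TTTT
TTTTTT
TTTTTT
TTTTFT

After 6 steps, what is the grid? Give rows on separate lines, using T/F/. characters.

Step 1: 3 trees catch fire, 1 burn out
  T.TTT.
  ..TTTT
  TTTTTT
  TTTTFT
  TTTF.F
Step 2: 4 trees catch fire, 3 burn out
  T.TTT.
  ..TTTT
  TTTTFT
  TTTF.F
  TTF...
Step 3: 5 trees catch fire, 4 burn out
  T.TTT.
  ..TTFT
  TTTF.F
  TTF...
  TF....
Step 4: 6 trees catch fire, 5 burn out
  T.TTF.
  ..TF.F
  TTF...
  TF....
  F.....
Step 5: 4 trees catch fire, 6 burn out
  T.TF..
  ..F...
  TF....
  F.....
  ......
Step 6: 2 trees catch fire, 4 burn out
  T.F...
  ......
  F.....
  ......
  ......

T.F...
......
F.....
......
......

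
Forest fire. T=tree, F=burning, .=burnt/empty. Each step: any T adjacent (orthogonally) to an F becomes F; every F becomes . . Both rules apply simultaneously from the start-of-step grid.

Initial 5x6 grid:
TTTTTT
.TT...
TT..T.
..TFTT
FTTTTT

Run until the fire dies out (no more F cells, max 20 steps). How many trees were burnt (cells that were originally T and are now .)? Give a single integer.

Answer: 9

Derivation:
Step 1: +4 fires, +2 burnt (F count now 4)
Step 2: +4 fires, +4 burnt (F count now 4)
Step 3: +1 fires, +4 burnt (F count now 1)
Step 4: +0 fires, +1 burnt (F count now 0)
Fire out after step 4
Initially T: 19, now '.': 20
Total burnt (originally-T cells now '.'): 9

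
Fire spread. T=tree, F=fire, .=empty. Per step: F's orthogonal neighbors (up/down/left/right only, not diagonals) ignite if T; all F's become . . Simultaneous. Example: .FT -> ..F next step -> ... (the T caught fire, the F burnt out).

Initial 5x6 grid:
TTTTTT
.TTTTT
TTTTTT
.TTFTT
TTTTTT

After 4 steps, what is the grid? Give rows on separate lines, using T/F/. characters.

Step 1: 4 trees catch fire, 1 burn out
  TTTTTT
  .TTTTT
  TTTFTT
  .TF.FT
  TTTFTT
Step 2: 7 trees catch fire, 4 burn out
  TTTTTT
  .TTFTT
  TTF.FT
  .F...F
  TTF.FT
Step 3: 7 trees catch fire, 7 burn out
  TTTFTT
  .TF.FT
  TF...F
  ......
  TF...F
Step 4: 6 trees catch fire, 7 burn out
  TTF.FT
  .F...F
  F.....
  ......
  F.....

TTF.FT
.F...F
F.....
......
F.....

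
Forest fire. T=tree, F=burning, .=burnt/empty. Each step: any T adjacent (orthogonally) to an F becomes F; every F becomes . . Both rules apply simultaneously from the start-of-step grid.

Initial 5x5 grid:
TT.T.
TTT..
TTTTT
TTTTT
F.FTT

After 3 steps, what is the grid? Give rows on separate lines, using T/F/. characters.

Step 1: 3 trees catch fire, 2 burn out
  TT.T.
  TTT..
  TTTTT
  FTFTT
  ...FT
Step 2: 5 trees catch fire, 3 burn out
  TT.T.
  TTT..
  FTFTT
  .F.FT
  ....F
Step 3: 5 trees catch fire, 5 burn out
  TT.T.
  FTF..
  .F.FT
  ....F
  .....

TT.T.
FTF..
.F.FT
....F
.....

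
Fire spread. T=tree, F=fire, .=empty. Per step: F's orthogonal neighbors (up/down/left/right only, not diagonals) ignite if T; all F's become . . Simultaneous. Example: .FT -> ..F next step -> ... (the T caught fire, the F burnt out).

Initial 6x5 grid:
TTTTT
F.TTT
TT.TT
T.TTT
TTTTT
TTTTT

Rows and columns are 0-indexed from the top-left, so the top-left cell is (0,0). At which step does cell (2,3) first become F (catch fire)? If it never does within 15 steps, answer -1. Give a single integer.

Step 1: cell (2,3)='T' (+2 fires, +1 burnt)
Step 2: cell (2,3)='T' (+3 fires, +2 burnt)
Step 3: cell (2,3)='T' (+2 fires, +3 burnt)
Step 4: cell (2,3)='T' (+4 fires, +2 burnt)
Step 5: cell (2,3)='T' (+4 fires, +4 burnt)
Step 6: cell (2,3)='F' (+5 fires, +4 burnt)
  -> target ignites at step 6
Step 7: cell (2,3)='.' (+4 fires, +5 burnt)
Step 8: cell (2,3)='.' (+2 fires, +4 burnt)
Step 9: cell (2,3)='.' (+0 fires, +2 burnt)
  fire out at step 9

6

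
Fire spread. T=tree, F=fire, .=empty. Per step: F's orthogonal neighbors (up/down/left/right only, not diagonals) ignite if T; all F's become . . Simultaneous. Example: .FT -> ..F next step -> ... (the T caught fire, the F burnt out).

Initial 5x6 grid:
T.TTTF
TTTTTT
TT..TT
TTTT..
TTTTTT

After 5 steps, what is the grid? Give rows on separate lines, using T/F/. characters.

Step 1: 2 trees catch fire, 1 burn out
  T.TTF.
  TTTTTF
  TT..TT
  TTTT..
  TTTTTT
Step 2: 3 trees catch fire, 2 burn out
  T.TF..
  TTTTF.
  TT..TF
  TTTT..
  TTTTTT
Step 3: 3 trees catch fire, 3 burn out
  T.F...
  TTTF..
  TT..F.
  TTTT..
  TTTTTT
Step 4: 1 trees catch fire, 3 burn out
  T.....
  TTF...
  TT....
  TTTT..
  TTTTTT
Step 5: 1 trees catch fire, 1 burn out
  T.....
  TF....
  TT....
  TTTT..
  TTTTTT

T.....
TF....
TT....
TTTT..
TTTTTT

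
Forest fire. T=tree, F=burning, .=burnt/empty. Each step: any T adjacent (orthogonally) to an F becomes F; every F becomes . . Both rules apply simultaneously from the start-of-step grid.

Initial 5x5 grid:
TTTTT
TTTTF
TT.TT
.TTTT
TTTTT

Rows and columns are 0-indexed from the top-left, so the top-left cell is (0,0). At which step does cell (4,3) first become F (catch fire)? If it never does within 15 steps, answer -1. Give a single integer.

Step 1: cell (4,3)='T' (+3 fires, +1 burnt)
Step 2: cell (4,3)='T' (+4 fires, +3 burnt)
Step 3: cell (4,3)='T' (+4 fires, +4 burnt)
Step 4: cell (4,3)='F' (+5 fires, +4 burnt)
  -> target ignites at step 4
Step 5: cell (4,3)='.' (+4 fires, +5 burnt)
Step 6: cell (4,3)='.' (+1 fires, +4 burnt)
Step 7: cell (4,3)='.' (+1 fires, +1 burnt)
Step 8: cell (4,3)='.' (+0 fires, +1 burnt)
  fire out at step 8

4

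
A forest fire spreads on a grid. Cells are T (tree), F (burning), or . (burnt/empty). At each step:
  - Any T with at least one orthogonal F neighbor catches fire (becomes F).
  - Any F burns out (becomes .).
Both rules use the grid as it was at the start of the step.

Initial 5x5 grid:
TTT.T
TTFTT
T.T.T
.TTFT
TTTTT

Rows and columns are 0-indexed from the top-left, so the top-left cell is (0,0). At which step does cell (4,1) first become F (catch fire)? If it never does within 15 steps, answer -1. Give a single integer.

Step 1: cell (4,1)='T' (+7 fires, +2 burnt)
Step 2: cell (4,1)='T' (+7 fires, +7 burnt)
Step 3: cell (4,1)='F' (+4 fires, +7 burnt)
  -> target ignites at step 3
Step 4: cell (4,1)='.' (+1 fires, +4 burnt)
Step 5: cell (4,1)='.' (+0 fires, +1 burnt)
  fire out at step 5

3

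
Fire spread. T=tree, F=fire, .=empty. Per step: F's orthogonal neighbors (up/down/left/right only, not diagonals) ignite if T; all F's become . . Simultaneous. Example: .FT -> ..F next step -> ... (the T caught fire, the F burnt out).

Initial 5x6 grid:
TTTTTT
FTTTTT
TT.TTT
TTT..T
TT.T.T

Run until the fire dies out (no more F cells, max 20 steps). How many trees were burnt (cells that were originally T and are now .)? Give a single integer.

Step 1: +3 fires, +1 burnt (F count now 3)
Step 2: +4 fires, +3 burnt (F count now 4)
Step 3: +4 fires, +4 burnt (F count now 4)
Step 4: +5 fires, +4 burnt (F count now 5)
Step 5: +3 fires, +5 burnt (F count now 3)
Step 6: +2 fires, +3 burnt (F count now 2)
Step 7: +1 fires, +2 burnt (F count now 1)
Step 8: +1 fires, +1 burnt (F count now 1)
Step 9: +0 fires, +1 burnt (F count now 0)
Fire out after step 9
Initially T: 24, now '.': 29
Total burnt (originally-T cells now '.'): 23

Answer: 23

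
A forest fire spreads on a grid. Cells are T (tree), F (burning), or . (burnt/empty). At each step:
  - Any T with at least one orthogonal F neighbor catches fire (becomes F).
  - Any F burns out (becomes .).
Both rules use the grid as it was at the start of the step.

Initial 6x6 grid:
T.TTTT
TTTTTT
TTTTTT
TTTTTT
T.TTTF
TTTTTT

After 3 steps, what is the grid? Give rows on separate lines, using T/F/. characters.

Step 1: 3 trees catch fire, 1 burn out
  T.TTTT
  TTTTTT
  TTTTTT
  TTTTTF
  T.TTF.
  TTTTTF
Step 2: 4 trees catch fire, 3 burn out
  T.TTTT
  TTTTTT
  TTTTTF
  TTTTF.
  T.TF..
  TTTTF.
Step 3: 5 trees catch fire, 4 burn out
  T.TTTT
  TTTTTF
  TTTTF.
  TTTF..
  T.F...
  TTTF..

T.TTTT
TTTTTF
TTTTF.
TTTF..
T.F...
TTTF..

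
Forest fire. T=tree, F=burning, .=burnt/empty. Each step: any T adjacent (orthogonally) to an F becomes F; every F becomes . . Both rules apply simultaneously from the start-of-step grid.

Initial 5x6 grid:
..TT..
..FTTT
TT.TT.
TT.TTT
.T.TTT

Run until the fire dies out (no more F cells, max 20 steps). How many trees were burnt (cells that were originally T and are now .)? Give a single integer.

Answer: 13

Derivation:
Step 1: +2 fires, +1 burnt (F count now 2)
Step 2: +3 fires, +2 burnt (F count now 3)
Step 3: +3 fires, +3 burnt (F count now 3)
Step 4: +2 fires, +3 burnt (F count now 2)
Step 5: +2 fires, +2 burnt (F count now 2)
Step 6: +1 fires, +2 burnt (F count now 1)
Step 7: +0 fires, +1 burnt (F count now 0)
Fire out after step 7
Initially T: 18, now '.': 25
Total burnt (originally-T cells now '.'): 13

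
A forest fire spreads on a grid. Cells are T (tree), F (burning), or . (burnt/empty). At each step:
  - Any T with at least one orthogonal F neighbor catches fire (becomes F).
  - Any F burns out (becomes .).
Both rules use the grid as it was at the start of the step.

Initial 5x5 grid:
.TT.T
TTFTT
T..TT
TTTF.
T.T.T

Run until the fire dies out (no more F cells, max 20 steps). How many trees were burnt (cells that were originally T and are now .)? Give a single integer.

Step 1: +5 fires, +2 burnt (F count now 5)
Step 2: +6 fires, +5 burnt (F count now 6)
Step 3: +3 fires, +6 burnt (F count now 3)
Step 4: +1 fires, +3 burnt (F count now 1)
Step 5: +0 fires, +1 burnt (F count now 0)
Fire out after step 5
Initially T: 16, now '.': 24
Total burnt (originally-T cells now '.'): 15

Answer: 15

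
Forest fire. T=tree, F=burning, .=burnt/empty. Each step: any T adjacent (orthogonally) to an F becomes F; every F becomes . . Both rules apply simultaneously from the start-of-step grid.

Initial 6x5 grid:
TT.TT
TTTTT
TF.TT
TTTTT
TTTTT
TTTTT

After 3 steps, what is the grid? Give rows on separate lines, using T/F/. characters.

Step 1: 3 trees catch fire, 1 burn out
  TT.TT
  TFTTT
  F..TT
  TFTTT
  TTTTT
  TTTTT
Step 2: 6 trees catch fire, 3 burn out
  TF.TT
  F.FTT
  ...TT
  F.FTT
  TFTTT
  TTTTT
Step 3: 6 trees catch fire, 6 burn out
  F..TT
  ...FT
  ...TT
  ...FT
  F.FTT
  TFTTT

F..TT
...FT
...TT
...FT
F.FTT
TFTTT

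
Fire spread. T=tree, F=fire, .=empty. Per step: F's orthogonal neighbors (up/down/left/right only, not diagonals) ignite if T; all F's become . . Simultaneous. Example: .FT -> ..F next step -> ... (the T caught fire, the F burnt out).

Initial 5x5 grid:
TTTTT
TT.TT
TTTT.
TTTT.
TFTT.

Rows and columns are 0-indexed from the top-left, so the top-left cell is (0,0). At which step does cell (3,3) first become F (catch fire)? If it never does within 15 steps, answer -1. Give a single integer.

Step 1: cell (3,3)='T' (+3 fires, +1 burnt)
Step 2: cell (3,3)='T' (+4 fires, +3 burnt)
Step 3: cell (3,3)='F' (+4 fires, +4 burnt)
  -> target ignites at step 3
Step 4: cell (3,3)='.' (+3 fires, +4 burnt)
Step 5: cell (3,3)='.' (+3 fires, +3 burnt)
Step 6: cell (3,3)='.' (+2 fires, +3 burnt)
Step 7: cell (3,3)='.' (+1 fires, +2 burnt)
Step 8: cell (3,3)='.' (+0 fires, +1 burnt)
  fire out at step 8

3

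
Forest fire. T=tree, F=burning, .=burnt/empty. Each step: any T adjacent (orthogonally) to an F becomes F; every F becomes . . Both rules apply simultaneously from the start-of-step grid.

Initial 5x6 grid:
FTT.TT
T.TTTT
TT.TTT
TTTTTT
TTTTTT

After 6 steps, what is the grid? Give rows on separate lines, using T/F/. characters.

Step 1: 2 trees catch fire, 1 burn out
  .FT.TT
  F.TTTT
  TT.TTT
  TTTTTT
  TTTTTT
Step 2: 2 trees catch fire, 2 burn out
  ..F.TT
  ..TTTT
  FT.TTT
  TTTTTT
  TTTTTT
Step 3: 3 trees catch fire, 2 burn out
  ....TT
  ..FTTT
  .F.TTT
  FTTTTT
  TTTTTT
Step 4: 3 trees catch fire, 3 burn out
  ....TT
  ...FTT
  ...TTT
  .FTTTT
  FTTTTT
Step 5: 4 trees catch fire, 3 burn out
  ....TT
  ....FT
  ...FTT
  ..FTTT
  .FTTTT
Step 6: 5 trees catch fire, 4 burn out
  ....FT
  .....F
  ....FT
  ...FTT
  ..FTTT

....FT
.....F
....FT
...FTT
..FTTT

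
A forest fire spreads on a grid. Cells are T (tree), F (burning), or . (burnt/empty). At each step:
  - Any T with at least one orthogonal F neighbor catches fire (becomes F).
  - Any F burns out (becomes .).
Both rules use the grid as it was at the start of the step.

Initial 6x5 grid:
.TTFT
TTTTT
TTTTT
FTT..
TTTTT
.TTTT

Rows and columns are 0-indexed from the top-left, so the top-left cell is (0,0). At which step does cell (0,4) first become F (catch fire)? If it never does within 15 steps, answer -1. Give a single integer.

Step 1: cell (0,4)='F' (+6 fires, +2 burnt)
  -> target ignites at step 1
Step 2: cell (0,4)='.' (+8 fires, +6 burnt)
Step 3: cell (0,4)='.' (+5 fires, +8 burnt)
Step 4: cell (0,4)='.' (+2 fires, +5 burnt)
Step 5: cell (0,4)='.' (+2 fires, +2 burnt)
Step 6: cell (0,4)='.' (+1 fires, +2 burnt)
Step 7: cell (0,4)='.' (+0 fires, +1 burnt)
  fire out at step 7

1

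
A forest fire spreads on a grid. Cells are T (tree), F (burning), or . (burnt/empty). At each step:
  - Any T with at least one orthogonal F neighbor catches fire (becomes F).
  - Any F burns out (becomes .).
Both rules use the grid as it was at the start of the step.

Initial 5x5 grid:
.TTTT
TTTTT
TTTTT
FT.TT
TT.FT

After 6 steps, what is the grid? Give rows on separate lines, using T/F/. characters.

Step 1: 5 trees catch fire, 2 burn out
  .TTTT
  TTTTT
  FTTTT
  .F.FT
  FT..F
Step 2: 5 trees catch fire, 5 burn out
  .TTTT
  FTTTT
  .FTFT
  ....F
  .F...
Step 3: 4 trees catch fire, 5 burn out
  .TTTT
  .FTFT
  ..F.F
  .....
  .....
Step 4: 4 trees catch fire, 4 burn out
  .FTFT
  ..F.F
  .....
  .....
  .....
Step 5: 2 trees catch fire, 4 burn out
  ..F.F
  .....
  .....
  .....
  .....
Step 6: 0 trees catch fire, 2 burn out
  .....
  .....
  .....
  .....
  .....

.....
.....
.....
.....
.....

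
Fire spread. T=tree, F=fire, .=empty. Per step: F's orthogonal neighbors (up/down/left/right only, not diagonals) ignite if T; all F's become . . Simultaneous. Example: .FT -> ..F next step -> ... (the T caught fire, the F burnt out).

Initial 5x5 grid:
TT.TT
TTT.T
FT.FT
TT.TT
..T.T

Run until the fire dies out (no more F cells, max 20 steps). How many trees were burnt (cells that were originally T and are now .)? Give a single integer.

Step 1: +5 fires, +2 burnt (F count now 5)
Step 2: +5 fires, +5 burnt (F count now 5)
Step 3: +4 fires, +5 burnt (F count now 4)
Step 4: +1 fires, +4 burnt (F count now 1)
Step 5: +0 fires, +1 burnt (F count now 0)
Fire out after step 5
Initially T: 16, now '.': 24
Total burnt (originally-T cells now '.'): 15

Answer: 15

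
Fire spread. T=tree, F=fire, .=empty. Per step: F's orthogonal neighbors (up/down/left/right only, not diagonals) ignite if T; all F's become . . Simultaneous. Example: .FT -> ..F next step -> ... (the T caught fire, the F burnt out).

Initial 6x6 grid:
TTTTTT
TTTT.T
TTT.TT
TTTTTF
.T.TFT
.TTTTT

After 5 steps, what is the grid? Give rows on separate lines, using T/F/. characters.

Step 1: 5 trees catch fire, 2 burn out
  TTTTTT
  TTTT.T
  TTT.TF
  TTTTF.
  .T.F.F
  .TTTFT
Step 2: 5 trees catch fire, 5 burn out
  TTTTTT
  TTTT.F
  TTT.F.
  TTTF..
  .T....
  .TTF.F
Step 3: 3 trees catch fire, 5 burn out
  TTTTTF
  TTTT..
  TTT...
  TTF...
  .T....
  .TF...
Step 4: 4 trees catch fire, 3 burn out
  TTTTF.
  TTTT..
  TTF...
  TF....
  .T....
  .F....
Step 5: 5 trees catch fire, 4 burn out
  TTTF..
  TTFT..
  TF....
  F.....
  .F....
  ......

TTTF..
TTFT..
TF....
F.....
.F....
......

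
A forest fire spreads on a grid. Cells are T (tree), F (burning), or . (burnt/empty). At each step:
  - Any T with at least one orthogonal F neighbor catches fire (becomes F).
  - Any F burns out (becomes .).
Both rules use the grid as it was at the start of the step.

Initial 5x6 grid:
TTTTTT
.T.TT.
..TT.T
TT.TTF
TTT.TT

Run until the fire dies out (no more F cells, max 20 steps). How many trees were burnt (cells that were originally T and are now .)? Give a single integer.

Answer: 16

Derivation:
Step 1: +3 fires, +1 burnt (F count now 3)
Step 2: +2 fires, +3 burnt (F count now 2)
Step 3: +1 fires, +2 burnt (F count now 1)
Step 4: +2 fires, +1 burnt (F count now 2)
Step 5: +2 fires, +2 burnt (F count now 2)
Step 6: +2 fires, +2 burnt (F count now 2)
Step 7: +2 fires, +2 burnt (F count now 2)
Step 8: +2 fires, +2 burnt (F count now 2)
Step 9: +0 fires, +2 burnt (F count now 0)
Fire out after step 9
Initially T: 21, now '.': 25
Total burnt (originally-T cells now '.'): 16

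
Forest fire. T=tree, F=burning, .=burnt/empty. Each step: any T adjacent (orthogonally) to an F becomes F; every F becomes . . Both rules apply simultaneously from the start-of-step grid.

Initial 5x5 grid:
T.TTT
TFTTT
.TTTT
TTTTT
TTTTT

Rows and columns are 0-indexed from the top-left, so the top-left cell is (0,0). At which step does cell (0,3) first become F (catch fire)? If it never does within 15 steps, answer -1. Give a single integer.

Step 1: cell (0,3)='T' (+3 fires, +1 burnt)
Step 2: cell (0,3)='T' (+5 fires, +3 burnt)
Step 3: cell (0,3)='F' (+6 fires, +5 burnt)
  -> target ignites at step 3
Step 4: cell (0,3)='.' (+5 fires, +6 burnt)
Step 5: cell (0,3)='.' (+2 fires, +5 burnt)
Step 6: cell (0,3)='.' (+1 fires, +2 burnt)
Step 7: cell (0,3)='.' (+0 fires, +1 burnt)
  fire out at step 7

3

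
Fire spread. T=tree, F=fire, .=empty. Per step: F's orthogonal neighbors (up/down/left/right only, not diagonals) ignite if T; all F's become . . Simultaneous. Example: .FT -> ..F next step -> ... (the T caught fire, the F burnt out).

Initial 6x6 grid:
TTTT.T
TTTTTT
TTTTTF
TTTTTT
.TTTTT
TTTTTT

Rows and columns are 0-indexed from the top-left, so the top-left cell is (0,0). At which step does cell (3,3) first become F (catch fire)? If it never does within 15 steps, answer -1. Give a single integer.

Step 1: cell (3,3)='T' (+3 fires, +1 burnt)
Step 2: cell (3,3)='T' (+5 fires, +3 burnt)
Step 3: cell (3,3)='F' (+5 fires, +5 burnt)
  -> target ignites at step 3
Step 4: cell (3,3)='.' (+6 fires, +5 burnt)
Step 5: cell (3,3)='.' (+6 fires, +6 burnt)
Step 6: cell (3,3)='.' (+5 fires, +6 burnt)
Step 7: cell (3,3)='.' (+2 fires, +5 burnt)
Step 8: cell (3,3)='.' (+1 fires, +2 burnt)
Step 9: cell (3,3)='.' (+0 fires, +1 burnt)
  fire out at step 9

3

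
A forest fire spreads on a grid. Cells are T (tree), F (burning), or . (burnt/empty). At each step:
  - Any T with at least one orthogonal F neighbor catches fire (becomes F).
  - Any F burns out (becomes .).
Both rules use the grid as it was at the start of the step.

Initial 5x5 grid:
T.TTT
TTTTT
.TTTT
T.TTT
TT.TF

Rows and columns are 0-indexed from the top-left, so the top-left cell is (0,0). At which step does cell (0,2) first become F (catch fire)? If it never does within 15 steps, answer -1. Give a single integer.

Step 1: cell (0,2)='T' (+2 fires, +1 burnt)
Step 2: cell (0,2)='T' (+2 fires, +2 burnt)
Step 3: cell (0,2)='T' (+3 fires, +2 burnt)
Step 4: cell (0,2)='T' (+3 fires, +3 burnt)
Step 5: cell (0,2)='T' (+3 fires, +3 burnt)
Step 6: cell (0,2)='F' (+2 fires, +3 burnt)
  -> target ignites at step 6
Step 7: cell (0,2)='.' (+1 fires, +2 burnt)
Step 8: cell (0,2)='.' (+1 fires, +1 burnt)
Step 9: cell (0,2)='.' (+0 fires, +1 burnt)
  fire out at step 9

6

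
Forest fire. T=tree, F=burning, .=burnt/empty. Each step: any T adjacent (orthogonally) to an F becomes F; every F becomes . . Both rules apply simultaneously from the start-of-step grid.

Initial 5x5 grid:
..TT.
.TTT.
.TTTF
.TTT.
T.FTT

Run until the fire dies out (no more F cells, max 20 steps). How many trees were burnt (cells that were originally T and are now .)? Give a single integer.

Answer: 13

Derivation:
Step 1: +3 fires, +2 burnt (F count now 3)
Step 2: +5 fires, +3 burnt (F count now 5)
Step 3: +3 fires, +5 burnt (F count now 3)
Step 4: +2 fires, +3 burnt (F count now 2)
Step 5: +0 fires, +2 burnt (F count now 0)
Fire out after step 5
Initially T: 14, now '.': 24
Total burnt (originally-T cells now '.'): 13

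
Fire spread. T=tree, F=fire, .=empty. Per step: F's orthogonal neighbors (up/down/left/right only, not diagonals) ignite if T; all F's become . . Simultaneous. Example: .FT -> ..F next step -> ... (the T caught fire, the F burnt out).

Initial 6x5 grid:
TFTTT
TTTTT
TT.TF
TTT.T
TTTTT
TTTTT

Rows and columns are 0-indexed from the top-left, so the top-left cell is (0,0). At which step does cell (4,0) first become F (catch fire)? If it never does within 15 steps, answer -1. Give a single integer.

Step 1: cell (4,0)='T' (+6 fires, +2 burnt)
Step 2: cell (4,0)='T' (+7 fires, +6 burnt)
Step 3: cell (4,0)='T' (+4 fires, +7 burnt)
Step 4: cell (4,0)='T' (+5 fires, +4 burnt)
Step 5: cell (4,0)='F' (+3 fires, +5 burnt)
  -> target ignites at step 5
Step 6: cell (4,0)='.' (+1 fires, +3 burnt)
Step 7: cell (4,0)='.' (+0 fires, +1 burnt)
  fire out at step 7

5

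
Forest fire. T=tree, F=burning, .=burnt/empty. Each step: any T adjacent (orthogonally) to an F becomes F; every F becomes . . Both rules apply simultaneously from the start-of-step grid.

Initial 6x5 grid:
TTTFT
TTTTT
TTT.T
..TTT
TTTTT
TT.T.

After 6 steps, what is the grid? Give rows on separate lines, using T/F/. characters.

Step 1: 3 trees catch fire, 1 burn out
  TTF.F
  TTTFT
  TTT.T
  ..TTT
  TTTTT
  TT.T.
Step 2: 3 trees catch fire, 3 burn out
  TF...
  TTF.F
  TTT.T
  ..TTT
  TTTTT
  TT.T.
Step 3: 4 trees catch fire, 3 burn out
  F....
  TF...
  TTF.F
  ..TTT
  TTTTT
  TT.T.
Step 4: 4 trees catch fire, 4 burn out
  .....
  F....
  TF...
  ..FTF
  TTTTT
  TT.T.
Step 5: 4 trees catch fire, 4 burn out
  .....
  .....
  F....
  ...F.
  TTFTF
  TT.T.
Step 6: 2 trees catch fire, 4 burn out
  .....
  .....
  .....
  .....
  TF.F.
  TT.T.

.....
.....
.....
.....
TF.F.
TT.T.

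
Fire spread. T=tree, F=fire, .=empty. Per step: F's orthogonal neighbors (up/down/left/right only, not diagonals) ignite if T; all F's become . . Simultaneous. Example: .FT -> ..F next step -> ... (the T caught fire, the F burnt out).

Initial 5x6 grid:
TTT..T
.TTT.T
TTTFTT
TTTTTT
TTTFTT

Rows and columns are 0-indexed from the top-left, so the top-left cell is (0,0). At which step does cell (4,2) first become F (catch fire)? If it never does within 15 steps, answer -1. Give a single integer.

Step 1: cell (4,2)='F' (+6 fires, +2 burnt)
  -> target ignites at step 1
Step 2: cell (4,2)='.' (+7 fires, +6 burnt)
Step 3: cell (4,2)='.' (+7 fires, +7 burnt)
Step 4: cell (4,2)='.' (+3 fires, +7 burnt)
Step 5: cell (4,2)='.' (+1 fires, +3 burnt)
Step 6: cell (4,2)='.' (+0 fires, +1 burnt)
  fire out at step 6

1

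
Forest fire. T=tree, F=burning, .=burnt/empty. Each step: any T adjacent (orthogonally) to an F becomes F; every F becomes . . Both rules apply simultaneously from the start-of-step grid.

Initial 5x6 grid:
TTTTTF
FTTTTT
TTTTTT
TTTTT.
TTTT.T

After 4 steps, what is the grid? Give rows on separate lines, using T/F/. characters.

Step 1: 5 trees catch fire, 2 burn out
  FTTTF.
  .FTTTF
  FTTTTT
  TTTTT.
  TTTT.T
Step 2: 7 trees catch fire, 5 burn out
  .FTF..
  ..FTF.
  .FTTTF
  FTTTT.
  TTTT.T
Step 3: 6 trees catch fire, 7 burn out
  ..F...
  ...F..
  ..FTF.
  .FTTT.
  FTTT.T
Step 4: 4 trees catch fire, 6 burn out
  ......
  ......
  ...F..
  ..FTF.
  .FTT.T

......
......
...F..
..FTF.
.FTT.T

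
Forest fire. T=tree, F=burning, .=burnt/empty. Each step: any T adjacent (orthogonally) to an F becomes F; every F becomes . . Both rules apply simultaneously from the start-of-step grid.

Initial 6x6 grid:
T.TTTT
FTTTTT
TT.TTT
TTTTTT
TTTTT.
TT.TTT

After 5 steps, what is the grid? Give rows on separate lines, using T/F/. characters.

Step 1: 3 trees catch fire, 1 burn out
  F.TTTT
  .FTTTT
  FT.TTT
  TTTTTT
  TTTTT.
  TT.TTT
Step 2: 3 trees catch fire, 3 burn out
  ..TTTT
  ..FTTT
  .F.TTT
  FTTTTT
  TTTTT.
  TT.TTT
Step 3: 4 trees catch fire, 3 burn out
  ..FTTT
  ...FTT
  ...TTT
  .FTTTT
  FTTTT.
  TT.TTT
Step 4: 6 trees catch fire, 4 burn out
  ...FTT
  ....FT
  ...FTT
  ..FTTT
  .FTTT.
  FT.TTT
Step 5: 6 trees catch fire, 6 burn out
  ....FT
  .....F
  ....FT
  ...FTT
  ..FTT.
  .F.TTT

....FT
.....F
....FT
...FTT
..FTT.
.F.TTT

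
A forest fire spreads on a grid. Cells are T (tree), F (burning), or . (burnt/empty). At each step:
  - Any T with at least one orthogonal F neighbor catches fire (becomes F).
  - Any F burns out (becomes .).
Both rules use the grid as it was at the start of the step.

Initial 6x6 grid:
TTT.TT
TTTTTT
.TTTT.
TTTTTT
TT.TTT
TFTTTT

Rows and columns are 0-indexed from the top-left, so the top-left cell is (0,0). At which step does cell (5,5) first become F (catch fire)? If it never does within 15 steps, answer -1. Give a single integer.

Step 1: cell (5,5)='T' (+3 fires, +1 burnt)
Step 2: cell (5,5)='T' (+3 fires, +3 burnt)
Step 3: cell (5,5)='T' (+5 fires, +3 burnt)
Step 4: cell (5,5)='F' (+5 fires, +5 burnt)
  -> target ignites at step 4
Step 5: cell (5,5)='.' (+6 fires, +5 burnt)
Step 6: cell (5,5)='.' (+5 fires, +6 burnt)
Step 7: cell (5,5)='.' (+1 fires, +5 burnt)
Step 8: cell (5,5)='.' (+2 fires, +1 burnt)
Step 9: cell (5,5)='.' (+1 fires, +2 burnt)
Step 10: cell (5,5)='.' (+0 fires, +1 burnt)
  fire out at step 10

4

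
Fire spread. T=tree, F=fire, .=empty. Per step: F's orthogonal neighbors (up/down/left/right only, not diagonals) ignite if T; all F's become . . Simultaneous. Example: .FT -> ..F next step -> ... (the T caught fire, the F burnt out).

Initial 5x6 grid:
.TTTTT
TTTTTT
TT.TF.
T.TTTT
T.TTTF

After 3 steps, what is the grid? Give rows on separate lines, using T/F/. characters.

Step 1: 5 trees catch fire, 2 burn out
  .TTTTT
  TTTTFT
  TT.F..
  T.TTFF
  T.TTF.
Step 2: 5 trees catch fire, 5 burn out
  .TTTFT
  TTTF.F
  TT....
  T.TF..
  T.TF..
Step 3: 5 trees catch fire, 5 burn out
  .TTF.F
  TTF...
  TT....
  T.F...
  T.F...

.TTF.F
TTF...
TT....
T.F...
T.F...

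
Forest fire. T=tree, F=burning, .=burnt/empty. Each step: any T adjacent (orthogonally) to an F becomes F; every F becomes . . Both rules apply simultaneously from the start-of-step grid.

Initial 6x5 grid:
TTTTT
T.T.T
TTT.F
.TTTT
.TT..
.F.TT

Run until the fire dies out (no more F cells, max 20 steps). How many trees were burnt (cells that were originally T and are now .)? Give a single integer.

Step 1: +3 fires, +2 burnt (F count now 3)
Step 2: +4 fires, +3 burnt (F count now 4)
Step 3: +3 fires, +4 burnt (F count now 3)
Step 4: +3 fires, +3 burnt (F count now 3)
Step 5: +3 fires, +3 burnt (F count now 3)
Step 6: +1 fires, +3 burnt (F count now 1)
Step 7: +0 fires, +1 burnt (F count now 0)
Fire out after step 7
Initially T: 19, now '.': 28
Total burnt (originally-T cells now '.'): 17

Answer: 17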